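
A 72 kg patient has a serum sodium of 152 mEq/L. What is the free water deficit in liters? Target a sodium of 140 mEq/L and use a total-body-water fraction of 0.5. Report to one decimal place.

3.1 L

TBW = 0.5 · 72 = 36 L
Free water deficit = TBW · (Na/140 − 1)
= 36 · (152/140 − 1)
= 36 · 0.0857
= 3.09 L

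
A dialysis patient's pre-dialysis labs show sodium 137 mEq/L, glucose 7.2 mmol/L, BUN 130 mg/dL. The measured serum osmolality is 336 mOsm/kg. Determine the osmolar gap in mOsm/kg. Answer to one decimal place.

Calculated osmolality = 2·Na + glucose + BUN/2.8
= 2·137 + 7.2 + 130/2.8
= 274 + 7.20 + 46.43
= 327.63 mOsm/kg ≈ 327.6 mOsm/kg
Osmolar gap = measured − calculated = 336 − 327.6 = 8.4 mOsm/kg

8.4 mOsm/kg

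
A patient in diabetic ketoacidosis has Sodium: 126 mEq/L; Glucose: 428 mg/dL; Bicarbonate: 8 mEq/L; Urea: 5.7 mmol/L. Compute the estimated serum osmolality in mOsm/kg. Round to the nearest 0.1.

Calculated osmolality = 2·Na + glucose/18 + urea
= 2·126 + 428/18 + 5.7
= 252 + 23.78 + 5.70
= 281.48 mOsm/kg

281.5 mOsm/kg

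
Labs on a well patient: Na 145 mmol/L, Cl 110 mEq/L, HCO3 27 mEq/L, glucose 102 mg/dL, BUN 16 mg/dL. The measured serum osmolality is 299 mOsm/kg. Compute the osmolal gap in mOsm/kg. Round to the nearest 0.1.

Calculated osmolality = 2·Na + glucose/18 + BUN/2.8
= 2·145 + 102/18 + 16/2.8
= 290 + 5.67 + 5.71
= 301.38 mOsm/kg ≈ 301.4 mOsm/kg
Osmolar gap = measured − calculated = 299 − 301.4 = -2.4 mOsm/kg

-2.4 mOsm/kg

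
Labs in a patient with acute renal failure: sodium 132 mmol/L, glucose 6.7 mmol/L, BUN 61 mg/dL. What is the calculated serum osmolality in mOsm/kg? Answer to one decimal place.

292.5 mOsm/kg

Calculated osmolality = 2·Na + glucose + BUN/2.8
= 2·132 + 6.7 + 61/2.8
= 264 + 6.70 + 21.79
= 292.49 mOsm/kg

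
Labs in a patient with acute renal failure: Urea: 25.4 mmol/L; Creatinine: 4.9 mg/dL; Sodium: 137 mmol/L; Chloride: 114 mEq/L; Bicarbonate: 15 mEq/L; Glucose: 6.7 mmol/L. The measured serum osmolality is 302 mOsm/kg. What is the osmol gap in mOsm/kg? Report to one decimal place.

Calculated osmolality = 2·Na + glucose + urea
= 2·137 + 6.7 + 25.4
= 274 + 6.70 + 25.40
= 306.1 mOsm/kg ≈ 306.1 mOsm/kg
Osmolar gap = measured − calculated = 302 − 306.1 = -4.1 mOsm/kg

-4.1 mOsm/kg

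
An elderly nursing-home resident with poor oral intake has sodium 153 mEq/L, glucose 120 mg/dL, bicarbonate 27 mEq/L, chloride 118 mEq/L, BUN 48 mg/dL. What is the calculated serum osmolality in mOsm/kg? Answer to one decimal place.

Calculated osmolality = 2·Na + glucose/18 + BUN/2.8
= 2·153 + 120/18 + 48/2.8
= 306 + 6.67 + 17.14
= 329.81 mOsm/kg

329.8 mOsm/kg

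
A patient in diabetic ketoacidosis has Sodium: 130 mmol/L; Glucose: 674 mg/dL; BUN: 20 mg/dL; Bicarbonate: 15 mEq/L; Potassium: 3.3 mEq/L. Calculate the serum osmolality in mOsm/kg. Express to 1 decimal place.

Calculated osmolality = 2·Na + glucose/18 + BUN/2.8
= 2·130 + 674/18 + 20/2.8
= 260 + 37.44 + 7.14
= 304.58 mOsm/kg

304.6 mOsm/kg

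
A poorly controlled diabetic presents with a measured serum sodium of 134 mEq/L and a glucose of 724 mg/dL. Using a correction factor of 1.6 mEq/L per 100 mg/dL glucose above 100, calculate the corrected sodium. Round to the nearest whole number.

Corrected Na = measured Na + 1.6 · (glucose − 100)/100
= 134 + 1.6 · (724 − 100)/100
= 134 + 10
= 144 mEq/L

144 mEq/L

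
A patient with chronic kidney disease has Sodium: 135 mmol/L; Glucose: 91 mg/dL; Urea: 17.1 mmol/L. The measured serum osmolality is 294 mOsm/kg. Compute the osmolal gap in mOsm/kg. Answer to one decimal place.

Calculated osmolality = 2·Na + glucose/18 + urea
= 2·135 + 91/18 + 17.1
= 270 + 5.06 + 17.10
= 292.16 mOsm/kg ≈ 292.2 mOsm/kg
Osmolar gap = measured − calculated = 294 − 292.2 = 1.8 mOsm/kg

1.8 mOsm/kg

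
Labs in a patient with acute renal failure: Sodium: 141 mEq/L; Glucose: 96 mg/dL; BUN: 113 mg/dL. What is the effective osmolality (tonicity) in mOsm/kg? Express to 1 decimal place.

Effective osmolality excludes urea (freely permeant across cell membranes):
2·Na + glucose/18
= 2·141 + 96/18
= 282 + 5.33
= 287.33 mOsm/kg

287.3 mOsm/kg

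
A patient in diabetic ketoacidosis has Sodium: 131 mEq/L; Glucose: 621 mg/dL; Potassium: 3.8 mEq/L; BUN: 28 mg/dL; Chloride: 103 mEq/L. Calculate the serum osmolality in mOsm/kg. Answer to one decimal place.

Calculated osmolality = 2·Na + glucose/18 + BUN/2.8
= 2·131 + 621/18 + 28/2.8
= 262 + 34.50 + 10
= 306.5 mOsm/kg

306.5 mOsm/kg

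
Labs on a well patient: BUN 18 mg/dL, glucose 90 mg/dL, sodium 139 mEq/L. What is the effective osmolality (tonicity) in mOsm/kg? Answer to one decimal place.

Effective osmolality excludes urea (freely permeant across cell membranes):
2·Na + glucose/18
= 2·139 + 90/18
= 278 + 5
= 283 mOsm/kg

283.0 mOsm/kg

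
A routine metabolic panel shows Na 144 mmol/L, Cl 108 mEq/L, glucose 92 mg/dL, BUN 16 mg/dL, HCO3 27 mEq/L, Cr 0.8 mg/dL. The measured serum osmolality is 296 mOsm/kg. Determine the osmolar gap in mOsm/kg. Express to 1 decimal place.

Calculated osmolality = 2·Na + glucose/18 + BUN/2.8
= 2·144 + 92/18 + 16/2.8
= 288 + 5.11 + 5.71
= 298.82 mOsm/kg ≈ 298.8 mOsm/kg
Osmolar gap = measured − calculated = 296 − 298.8 = -2.8 mOsm/kg

-2.8 mOsm/kg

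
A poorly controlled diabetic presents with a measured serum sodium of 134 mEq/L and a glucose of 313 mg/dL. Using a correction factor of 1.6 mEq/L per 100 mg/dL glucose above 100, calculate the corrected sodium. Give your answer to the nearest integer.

Corrected Na = measured Na + 1.6 · (glucose − 100)/100
= 134 + 1.6 · (313 − 100)/100
= 134 + 3.4
= 137.4 mEq/L

137 mEq/L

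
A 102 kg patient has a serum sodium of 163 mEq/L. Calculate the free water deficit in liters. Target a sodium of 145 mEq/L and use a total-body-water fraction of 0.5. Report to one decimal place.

TBW = 0.5 · 102 = 51 L
Free water deficit = TBW · (Na/145 − 1)
= 51 · (163/145 − 1)
= 51 · 0.1241
= 6.33 L

6.3 L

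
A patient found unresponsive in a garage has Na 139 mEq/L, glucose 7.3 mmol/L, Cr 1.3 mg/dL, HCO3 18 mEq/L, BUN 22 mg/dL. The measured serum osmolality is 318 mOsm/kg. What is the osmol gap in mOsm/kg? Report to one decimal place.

24.8 mOsm/kg

Calculated osmolality = 2·Na + glucose + BUN/2.8
= 2·139 + 7.3 + 22/2.8
= 278 + 7.30 + 7.86
= 293.16 mOsm/kg ≈ 293.2 mOsm/kg
Osmolar gap = measured − calculated = 318 − 293.2 = 24.8 mOsm/kg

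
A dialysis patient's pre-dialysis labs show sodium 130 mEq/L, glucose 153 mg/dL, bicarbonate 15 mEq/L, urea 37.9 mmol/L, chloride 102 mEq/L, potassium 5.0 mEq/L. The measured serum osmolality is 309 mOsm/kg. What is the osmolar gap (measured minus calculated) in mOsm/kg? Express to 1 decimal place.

Calculated osmolality = 2·Na + glucose/18 + urea
= 2·130 + 153/18 + 37.9
= 260 + 8.50 + 37.90
= 306.4 mOsm/kg ≈ 306.4 mOsm/kg
Osmolar gap = measured − calculated = 309 − 306.4 = 2.6 mOsm/kg

2.6 mOsm/kg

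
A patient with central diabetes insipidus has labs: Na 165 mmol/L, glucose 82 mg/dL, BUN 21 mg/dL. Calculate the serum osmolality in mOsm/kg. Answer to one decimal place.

342.1 mOsm/kg

Calculated osmolality = 2·Na + glucose/18 + BUN/2.8
= 2·165 + 82/18 + 21/2.8
= 330 + 4.56 + 7.50
= 342.06 mOsm/kg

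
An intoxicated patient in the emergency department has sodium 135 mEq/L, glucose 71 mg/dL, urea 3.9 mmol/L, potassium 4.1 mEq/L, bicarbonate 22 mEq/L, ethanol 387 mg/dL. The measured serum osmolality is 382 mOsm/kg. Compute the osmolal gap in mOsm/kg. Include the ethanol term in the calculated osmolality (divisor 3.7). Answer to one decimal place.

-0.4 mOsm/kg

Calculated osmolality = 2·Na + glucose/18 + urea + ethanol/3.7
= 2·135 + 71/18 + 3.9 + 387/3.7
= 270 + 3.94 + 3.90 + 104.59
= 382.43 mOsm/kg ≈ 382.4 mOsm/kg
Osmolar gap = measured − calculated = 382 − 382.4 = -0.4 mOsm/kg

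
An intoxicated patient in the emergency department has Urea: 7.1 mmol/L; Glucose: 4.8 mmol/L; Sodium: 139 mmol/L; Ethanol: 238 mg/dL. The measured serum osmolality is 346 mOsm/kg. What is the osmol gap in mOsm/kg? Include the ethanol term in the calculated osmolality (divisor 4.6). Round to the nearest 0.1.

Calculated osmolality = 2·Na + glucose + urea + ethanol/4.6
= 2·139 + 4.8 + 7.1 + 238/4.6
= 278 + 4.80 + 7.10 + 51.74
= 341.64 mOsm/kg ≈ 341.6 mOsm/kg
Osmolar gap = measured − calculated = 346 − 341.6 = 4.4 mOsm/kg

4.4 mOsm/kg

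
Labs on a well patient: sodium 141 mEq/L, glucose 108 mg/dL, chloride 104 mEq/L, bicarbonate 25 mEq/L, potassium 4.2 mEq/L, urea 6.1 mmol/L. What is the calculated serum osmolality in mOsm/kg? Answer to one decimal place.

294.1 mOsm/kg

Calculated osmolality = 2·Na + glucose/18 + urea
= 2·141 + 108/18 + 6.1
= 282 + 6 + 6.10
= 294.1 mOsm/kg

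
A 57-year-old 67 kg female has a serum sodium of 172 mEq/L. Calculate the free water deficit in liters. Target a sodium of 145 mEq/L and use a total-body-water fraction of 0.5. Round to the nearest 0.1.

TBW = 0.5 · 67 = 33.5 L
Free water deficit = TBW · (Na/145 − 1)
= 33.5 · (172/145 − 1)
= 33.5 · 0.1862
= 6.24 L

6.2 L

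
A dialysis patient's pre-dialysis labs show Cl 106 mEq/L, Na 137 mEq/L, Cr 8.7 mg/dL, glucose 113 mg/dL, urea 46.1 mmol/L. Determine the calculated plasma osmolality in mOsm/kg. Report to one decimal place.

326.4 mOsm/kg

Calculated osmolality = 2·Na + glucose/18 + urea
= 2·137 + 113/18 + 46.1
= 274 + 6.28 + 46.10
= 326.38 mOsm/kg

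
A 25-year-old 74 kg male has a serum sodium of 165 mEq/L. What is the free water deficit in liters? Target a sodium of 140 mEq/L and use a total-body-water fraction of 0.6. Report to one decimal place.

7.9 L

TBW = 0.6 · 74 = 44.4 L
Free water deficit = TBW · (Na/140 − 1)
= 44.4 · (165/140 − 1)
= 44.4 · 0.1786
= 7.93 L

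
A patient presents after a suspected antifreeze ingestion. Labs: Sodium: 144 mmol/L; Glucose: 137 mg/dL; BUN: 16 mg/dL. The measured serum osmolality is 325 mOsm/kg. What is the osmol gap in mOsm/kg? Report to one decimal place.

Calculated osmolality = 2·Na + glucose/18 + BUN/2.8
= 2·144 + 137/18 + 16/2.8
= 288 + 7.61 + 5.71
= 301.32 mOsm/kg ≈ 301.3 mOsm/kg
Osmolar gap = measured − calculated = 325 − 301.3 = 23.7 mOsm/kg

23.7 mOsm/kg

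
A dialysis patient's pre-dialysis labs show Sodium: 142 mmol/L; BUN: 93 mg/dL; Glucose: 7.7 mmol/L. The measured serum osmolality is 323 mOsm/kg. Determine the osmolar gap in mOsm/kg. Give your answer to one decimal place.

Calculated osmolality = 2·Na + glucose + BUN/2.8
= 2·142 + 7.7 + 93/2.8
= 284 + 7.70 + 33.21
= 324.91 mOsm/kg ≈ 324.9 mOsm/kg
Osmolar gap = measured − calculated = 323 − 324.9 = -1.9 mOsm/kg

-1.9 mOsm/kg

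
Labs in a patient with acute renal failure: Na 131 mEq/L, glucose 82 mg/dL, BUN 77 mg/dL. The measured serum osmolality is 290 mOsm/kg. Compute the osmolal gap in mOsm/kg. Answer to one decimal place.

Calculated osmolality = 2·Na + glucose/18 + BUN/2.8
= 2·131 + 82/18 + 77/2.8
= 262 + 4.56 + 27.50
= 294.06 mOsm/kg ≈ 294.1 mOsm/kg
Osmolar gap = measured − calculated = 290 − 294.1 = -4.1 mOsm/kg

-4.1 mOsm/kg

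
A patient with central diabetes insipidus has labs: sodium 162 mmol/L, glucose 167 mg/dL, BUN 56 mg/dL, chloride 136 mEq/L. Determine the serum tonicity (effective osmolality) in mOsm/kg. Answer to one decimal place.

333.3 mOsm/kg

Effective osmolality excludes urea (freely permeant across cell membranes):
2·Na + glucose/18
= 2·162 + 167/18
= 324 + 9.28
= 333.28 mOsm/kg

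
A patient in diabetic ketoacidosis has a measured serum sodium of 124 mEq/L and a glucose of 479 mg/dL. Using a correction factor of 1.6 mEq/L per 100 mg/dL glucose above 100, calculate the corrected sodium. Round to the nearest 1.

Corrected Na = measured Na + 1.6 · (glucose − 100)/100
= 124 + 1.6 · (479 − 100)/100
= 124 + 6.1
= 130.1 mEq/L

130 mEq/L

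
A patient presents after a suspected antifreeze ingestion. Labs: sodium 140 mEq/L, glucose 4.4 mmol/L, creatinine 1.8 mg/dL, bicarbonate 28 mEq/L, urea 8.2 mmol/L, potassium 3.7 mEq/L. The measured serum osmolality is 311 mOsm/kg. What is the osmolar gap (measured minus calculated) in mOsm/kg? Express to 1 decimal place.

18.4 mOsm/kg

Calculated osmolality = 2·Na + glucose + urea
= 2·140 + 4.4 + 8.2
= 280 + 4.40 + 8.20
= 292.6 mOsm/kg ≈ 292.6 mOsm/kg
Osmolar gap = measured − calculated = 311 − 292.6 = 18.4 mOsm/kg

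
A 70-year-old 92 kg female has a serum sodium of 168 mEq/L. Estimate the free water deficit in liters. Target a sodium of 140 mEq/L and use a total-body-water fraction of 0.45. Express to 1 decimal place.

TBW = 0.45 · 92 = 41.4 L
Free water deficit = TBW · (Na/140 − 1)
= 41.4 · (168/140 − 1)
= 41.4 · 0.2
= 8.28 L

8.3 L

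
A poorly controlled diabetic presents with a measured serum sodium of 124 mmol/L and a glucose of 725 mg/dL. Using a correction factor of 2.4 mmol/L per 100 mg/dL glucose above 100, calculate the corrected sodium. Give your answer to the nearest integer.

139 mmol/L

Corrected Na = measured Na + 2.4 · (glucose − 100)/100
= 124 + 2.4 · (725 − 100)/100
= 124 + 15
= 139 mmol/L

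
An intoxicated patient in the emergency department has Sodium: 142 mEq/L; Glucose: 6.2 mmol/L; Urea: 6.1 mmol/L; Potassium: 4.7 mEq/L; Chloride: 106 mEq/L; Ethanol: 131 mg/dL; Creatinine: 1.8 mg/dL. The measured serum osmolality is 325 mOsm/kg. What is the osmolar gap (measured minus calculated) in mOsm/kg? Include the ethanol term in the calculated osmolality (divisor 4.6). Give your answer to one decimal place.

0.2 mOsm/kg

Calculated osmolality = 2·Na + glucose + urea + ethanol/4.6
= 2·142 + 6.2 + 6.1 + 131/4.6
= 284 + 6.20 + 6.10 + 28.48
= 324.78 mOsm/kg ≈ 324.8 mOsm/kg
Osmolar gap = measured − calculated = 325 − 324.8 = 0.2 mOsm/kg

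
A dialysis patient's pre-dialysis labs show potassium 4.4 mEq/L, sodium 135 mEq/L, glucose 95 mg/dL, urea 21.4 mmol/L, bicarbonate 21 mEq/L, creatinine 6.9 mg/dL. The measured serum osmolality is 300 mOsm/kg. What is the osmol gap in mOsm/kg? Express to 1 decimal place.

Calculated osmolality = 2·Na + glucose/18 + urea
= 2·135 + 95/18 + 21.4
= 270 + 5.28 + 21.40
= 296.68 mOsm/kg ≈ 296.7 mOsm/kg
Osmolar gap = measured − calculated = 300 − 296.7 = 3.3 mOsm/kg

3.3 mOsm/kg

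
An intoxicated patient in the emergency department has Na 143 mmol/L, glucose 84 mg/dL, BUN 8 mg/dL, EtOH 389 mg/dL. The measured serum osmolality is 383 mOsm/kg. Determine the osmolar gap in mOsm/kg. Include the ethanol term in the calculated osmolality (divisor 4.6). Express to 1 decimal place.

Calculated osmolality = 2·Na + glucose/18 + BUN/2.8 + ethanol/4.6
= 2·143 + 84/18 + 8/2.8 + 389/4.6
= 286 + 4.67 + 2.86 + 84.57
= 378.1 mOsm/kg ≈ 378.1 mOsm/kg
Osmolar gap = measured − calculated = 383 − 378.1 = 4.9 mOsm/kg

4.9 mOsm/kg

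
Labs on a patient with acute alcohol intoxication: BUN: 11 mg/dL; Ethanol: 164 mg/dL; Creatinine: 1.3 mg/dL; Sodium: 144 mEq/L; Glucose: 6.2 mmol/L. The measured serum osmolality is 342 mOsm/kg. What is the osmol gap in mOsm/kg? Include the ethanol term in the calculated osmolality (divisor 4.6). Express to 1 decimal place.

8.2 mOsm/kg

Calculated osmolality = 2·Na + glucose + BUN/2.8 + ethanol/4.6
= 2·144 + 6.2 + 11/2.8 + 164/4.6
= 288 + 6.20 + 3.93 + 35.65
= 333.78 mOsm/kg ≈ 333.8 mOsm/kg
Osmolar gap = measured − calculated = 342 − 333.8 = 8.2 mOsm/kg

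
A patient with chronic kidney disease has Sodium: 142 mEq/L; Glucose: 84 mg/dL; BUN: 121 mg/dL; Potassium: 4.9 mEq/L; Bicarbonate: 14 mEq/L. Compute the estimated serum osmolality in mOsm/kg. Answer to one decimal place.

331.9 mOsm/kg

Calculated osmolality = 2·Na + glucose/18 + BUN/2.8
= 2·142 + 84/18 + 121/2.8
= 284 + 4.67 + 43.21
= 331.88 mOsm/kg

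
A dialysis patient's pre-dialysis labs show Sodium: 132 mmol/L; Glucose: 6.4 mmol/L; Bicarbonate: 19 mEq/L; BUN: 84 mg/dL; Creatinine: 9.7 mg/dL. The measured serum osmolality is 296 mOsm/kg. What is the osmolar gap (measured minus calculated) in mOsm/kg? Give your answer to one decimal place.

Calculated osmolality = 2·Na + glucose + BUN/2.8
= 2·132 + 6.4 + 84/2.8
= 264 + 6.40 + 30
= 300.4 mOsm/kg ≈ 300.4 mOsm/kg
Osmolar gap = measured − calculated = 296 − 300.4 = -4.4 mOsm/kg

-4.4 mOsm/kg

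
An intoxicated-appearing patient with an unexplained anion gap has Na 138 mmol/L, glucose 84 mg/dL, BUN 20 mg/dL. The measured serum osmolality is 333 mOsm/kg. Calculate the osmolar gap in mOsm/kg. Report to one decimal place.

Calculated osmolality = 2·Na + glucose/18 + BUN/2.8
= 2·138 + 84/18 + 20/2.8
= 276 + 4.67 + 7.14
= 287.81 mOsm/kg ≈ 287.8 mOsm/kg
Osmolar gap = measured − calculated = 333 − 287.8 = 45.2 mOsm/kg

45.2 mOsm/kg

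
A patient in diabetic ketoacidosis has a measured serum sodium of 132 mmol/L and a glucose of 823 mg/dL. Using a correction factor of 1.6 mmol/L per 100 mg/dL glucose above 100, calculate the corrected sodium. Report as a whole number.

144 mmol/L

Corrected Na = measured Na + 1.6 · (glucose − 100)/100
= 132 + 1.6 · (823 − 100)/100
= 132 + 11.6
= 143.6 mmol/L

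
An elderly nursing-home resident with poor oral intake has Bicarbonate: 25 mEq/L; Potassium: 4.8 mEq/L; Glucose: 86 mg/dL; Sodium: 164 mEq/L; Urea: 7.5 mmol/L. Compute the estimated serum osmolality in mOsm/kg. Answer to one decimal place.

Calculated osmolality = 2·Na + glucose/18 + urea
= 2·164 + 86/18 + 7.5
= 328 + 4.78 + 7.50
= 340.28 mOsm/kg

340.3 mOsm/kg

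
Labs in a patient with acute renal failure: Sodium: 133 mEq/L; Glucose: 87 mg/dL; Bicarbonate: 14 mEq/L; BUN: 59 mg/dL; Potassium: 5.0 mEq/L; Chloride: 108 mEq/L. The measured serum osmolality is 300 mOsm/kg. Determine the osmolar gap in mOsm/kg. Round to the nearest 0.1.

8.1 mOsm/kg

Calculated osmolality = 2·Na + glucose/18 + BUN/2.8
= 2·133 + 87/18 + 59/2.8
= 266 + 4.83 + 21.07
= 291.9 mOsm/kg ≈ 291.9 mOsm/kg
Osmolar gap = measured − calculated = 300 − 291.9 = 8.1 mOsm/kg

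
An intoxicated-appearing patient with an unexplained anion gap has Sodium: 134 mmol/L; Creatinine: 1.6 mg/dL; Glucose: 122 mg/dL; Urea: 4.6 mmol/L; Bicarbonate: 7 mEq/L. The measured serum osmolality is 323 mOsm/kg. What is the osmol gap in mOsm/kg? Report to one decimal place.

Calculated osmolality = 2·Na + glucose/18 + urea
= 2·134 + 122/18 + 4.6
= 268 + 6.78 + 4.60
= 279.38 mOsm/kg ≈ 279.4 mOsm/kg
Osmolar gap = measured − calculated = 323 − 279.4 = 43.6 mOsm/kg

43.6 mOsm/kg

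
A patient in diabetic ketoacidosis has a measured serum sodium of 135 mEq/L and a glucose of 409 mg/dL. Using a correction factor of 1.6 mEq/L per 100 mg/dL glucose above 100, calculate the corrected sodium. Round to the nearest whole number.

Corrected Na = measured Na + 1.6 · (glucose − 100)/100
= 135 + 1.6 · (409 − 100)/100
= 135 + 4.9
= 139.9 mEq/L

140 mEq/L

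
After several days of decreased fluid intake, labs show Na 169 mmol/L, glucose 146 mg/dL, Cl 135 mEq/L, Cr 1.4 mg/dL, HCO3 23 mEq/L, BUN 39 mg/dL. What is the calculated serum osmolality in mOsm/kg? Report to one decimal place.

360.0 mOsm/kg

Calculated osmolality = 2·Na + glucose/18 + BUN/2.8
= 2·169 + 146/18 + 39/2.8
= 338 + 8.11 + 13.93
= 360.04 mOsm/kg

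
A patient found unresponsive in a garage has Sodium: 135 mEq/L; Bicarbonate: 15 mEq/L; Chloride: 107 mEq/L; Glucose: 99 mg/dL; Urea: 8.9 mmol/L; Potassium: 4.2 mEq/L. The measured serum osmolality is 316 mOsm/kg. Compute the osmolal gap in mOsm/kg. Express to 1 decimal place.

Calculated osmolality = 2·Na + glucose/18 + urea
= 2·135 + 99/18 + 8.9
= 270 + 5.50 + 8.90
= 284.4 mOsm/kg ≈ 284.4 mOsm/kg
Osmolar gap = measured − calculated = 316 − 284.4 = 31.6 mOsm/kg

31.6 mOsm/kg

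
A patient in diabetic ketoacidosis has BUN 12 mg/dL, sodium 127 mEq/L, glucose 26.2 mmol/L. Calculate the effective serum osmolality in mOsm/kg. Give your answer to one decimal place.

280.2 mOsm/kg

Effective osmolality excludes urea (freely permeant across cell membranes):
2·Na + glucose
= 2·127 + 26.2
= 254 + 26.2
= 280.2 mOsm/kg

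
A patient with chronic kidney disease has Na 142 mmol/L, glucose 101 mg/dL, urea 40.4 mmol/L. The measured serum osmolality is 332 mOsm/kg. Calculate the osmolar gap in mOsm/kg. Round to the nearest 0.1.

2.0 mOsm/kg

Calculated osmolality = 2·Na + glucose/18 + urea
= 2·142 + 101/18 + 40.4
= 284 + 5.61 + 40.40
= 330.01 mOsm/kg ≈ 330.0 mOsm/kg
Osmolar gap = measured − calculated = 332 − 330.0 = 2.0 mOsm/kg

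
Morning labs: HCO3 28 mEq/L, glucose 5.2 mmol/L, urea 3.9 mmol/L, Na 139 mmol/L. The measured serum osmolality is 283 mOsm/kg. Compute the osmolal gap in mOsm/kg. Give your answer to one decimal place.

Calculated osmolality = 2·Na + glucose + urea
= 2·139 + 5.2 + 3.9
= 278 + 5.20 + 3.90
= 287.1 mOsm/kg ≈ 287.1 mOsm/kg
Osmolar gap = measured − calculated = 283 − 287.1 = -4.1 mOsm/kg

-4.1 mOsm/kg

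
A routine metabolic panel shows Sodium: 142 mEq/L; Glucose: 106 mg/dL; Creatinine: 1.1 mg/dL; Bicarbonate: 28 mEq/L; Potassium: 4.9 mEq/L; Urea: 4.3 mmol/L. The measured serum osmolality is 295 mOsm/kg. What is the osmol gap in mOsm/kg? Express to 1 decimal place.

0.8 mOsm/kg

Calculated osmolality = 2·Na + glucose/18 + urea
= 2·142 + 106/18 + 4.3
= 284 + 5.89 + 4.30
= 294.19 mOsm/kg ≈ 294.2 mOsm/kg
Osmolar gap = measured − calculated = 295 − 294.2 = 0.8 mOsm/kg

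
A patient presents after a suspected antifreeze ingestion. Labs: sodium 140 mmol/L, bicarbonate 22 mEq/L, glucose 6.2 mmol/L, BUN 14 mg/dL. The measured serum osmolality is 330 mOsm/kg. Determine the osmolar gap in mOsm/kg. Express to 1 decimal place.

38.8 mOsm/kg

Calculated osmolality = 2·Na + glucose + BUN/2.8
= 2·140 + 6.2 + 14/2.8
= 280 + 6.20 + 5
= 291.2 mOsm/kg ≈ 291.2 mOsm/kg
Osmolar gap = measured − calculated = 330 − 291.2 = 38.8 mOsm/kg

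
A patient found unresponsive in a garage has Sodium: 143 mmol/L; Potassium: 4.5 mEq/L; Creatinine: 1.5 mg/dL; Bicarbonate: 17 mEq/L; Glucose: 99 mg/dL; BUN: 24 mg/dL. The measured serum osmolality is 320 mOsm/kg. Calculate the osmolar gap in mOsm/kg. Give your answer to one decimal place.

19.9 mOsm/kg

Calculated osmolality = 2·Na + glucose/18 + BUN/2.8
= 2·143 + 99/18 + 24/2.8
= 286 + 5.50 + 8.57
= 300.07 mOsm/kg ≈ 300.1 mOsm/kg
Osmolar gap = measured − calculated = 320 − 300.1 = 19.9 mOsm/kg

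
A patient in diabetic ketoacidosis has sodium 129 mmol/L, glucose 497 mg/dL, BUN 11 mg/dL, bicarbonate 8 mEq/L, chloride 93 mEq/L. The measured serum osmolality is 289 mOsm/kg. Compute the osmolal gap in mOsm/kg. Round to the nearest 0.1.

Calculated osmolality = 2·Na + glucose/18 + BUN/2.8
= 2·129 + 497/18 + 11/2.8
= 258 + 27.61 + 3.93
= 289.54 mOsm/kg ≈ 289.5 mOsm/kg
Osmolar gap = measured − calculated = 289 − 289.5 = -0.5 mOsm/kg

-0.5 mOsm/kg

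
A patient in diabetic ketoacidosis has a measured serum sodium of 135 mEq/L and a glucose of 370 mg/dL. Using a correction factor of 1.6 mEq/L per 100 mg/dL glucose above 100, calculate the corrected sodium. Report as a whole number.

Corrected Na = measured Na + 1.6 · (glucose − 100)/100
= 135 + 1.6 · (370 − 100)/100
= 135 + 4.3
= 139.3 mEq/L

139 mEq/L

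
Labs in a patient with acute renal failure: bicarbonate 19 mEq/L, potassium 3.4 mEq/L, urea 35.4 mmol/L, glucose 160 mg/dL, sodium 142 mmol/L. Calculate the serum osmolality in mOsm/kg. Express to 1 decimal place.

328.3 mOsm/kg

Calculated osmolality = 2·Na + glucose/18 + urea
= 2·142 + 160/18 + 35.4
= 284 + 8.89 + 35.40
= 328.29 mOsm/kg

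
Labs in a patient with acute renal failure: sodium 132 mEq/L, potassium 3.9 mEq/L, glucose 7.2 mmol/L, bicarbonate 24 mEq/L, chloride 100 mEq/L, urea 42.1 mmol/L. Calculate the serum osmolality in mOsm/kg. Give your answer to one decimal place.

313.3 mOsm/kg

Calculated osmolality = 2·Na + glucose + urea
= 2·132 + 7.2 + 42.1
= 264 + 7.20 + 42.10
= 313.3 mOsm/kg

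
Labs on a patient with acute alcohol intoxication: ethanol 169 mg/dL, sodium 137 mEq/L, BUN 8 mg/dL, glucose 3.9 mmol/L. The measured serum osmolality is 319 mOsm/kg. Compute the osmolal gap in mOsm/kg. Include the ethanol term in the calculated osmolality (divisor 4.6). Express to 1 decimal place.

1.5 mOsm/kg

Calculated osmolality = 2·Na + glucose + BUN/2.8 + ethanol/4.6
= 2·137 + 3.9 + 8/2.8 + 169/4.6
= 274 + 3.90 + 2.86 + 36.74
= 317.5 mOsm/kg ≈ 317.5 mOsm/kg
Osmolar gap = measured − calculated = 319 − 317.5 = 1.5 mOsm/kg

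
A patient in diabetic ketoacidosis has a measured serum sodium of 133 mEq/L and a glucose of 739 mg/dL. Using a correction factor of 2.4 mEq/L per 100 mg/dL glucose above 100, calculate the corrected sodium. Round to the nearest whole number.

148 mEq/L

Corrected Na = measured Na + 2.4 · (glucose − 100)/100
= 133 + 2.4 · (739 − 100)/100
= 133 + 15.3
= 148.3 mEq/L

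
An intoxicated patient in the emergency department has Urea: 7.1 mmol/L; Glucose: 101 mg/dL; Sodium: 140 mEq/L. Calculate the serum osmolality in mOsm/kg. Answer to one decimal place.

Calculated osmolality = 2·Na + glucose/18 + urea
= 2·140 + 101/18 + 7.1
= 280 + 5.61 + 7.10
= 292.71 mOsm/kg

292.7 mOsm/kg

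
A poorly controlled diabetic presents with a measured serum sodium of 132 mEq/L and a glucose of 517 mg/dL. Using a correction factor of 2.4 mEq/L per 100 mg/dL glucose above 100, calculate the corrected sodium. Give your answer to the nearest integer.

Corrected Na = measured Na + 2.4 · (glucose − 100)/100
= 132 + 2.4 · (517 − 100)/100
= 132 + 10
= 142 mEq/L

142 mEq/L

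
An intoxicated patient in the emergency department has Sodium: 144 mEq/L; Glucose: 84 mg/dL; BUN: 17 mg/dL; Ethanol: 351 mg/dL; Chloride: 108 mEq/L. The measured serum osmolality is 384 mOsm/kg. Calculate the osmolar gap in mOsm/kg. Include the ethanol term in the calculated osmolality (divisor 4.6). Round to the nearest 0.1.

Calculated osmolality = 2·Na + glucose/18 + BUN/2.8 + ethanol/4.6
= 2·144 + 84/18 + 17/2.8 + 351/4.6
= 288 + 4.67 + 6.07 + 76.30
= 375.04 mOsm/kg ≈ 375.0 mOsm/kg
Osmolar gap = measured − calculated = 384 − 375.0 = 9.0 mOsm/kg

9.0 mOsm/kg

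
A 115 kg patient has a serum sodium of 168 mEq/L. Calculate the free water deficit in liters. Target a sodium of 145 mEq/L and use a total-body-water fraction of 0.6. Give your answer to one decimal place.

TBW = 0.6 · 115 = 69 L
Free water deficit = TBW · (Na/145 − 1)
= 69 · (168/145 − 1)
= 69 · 0.1586
= 10.94 L

10.9 L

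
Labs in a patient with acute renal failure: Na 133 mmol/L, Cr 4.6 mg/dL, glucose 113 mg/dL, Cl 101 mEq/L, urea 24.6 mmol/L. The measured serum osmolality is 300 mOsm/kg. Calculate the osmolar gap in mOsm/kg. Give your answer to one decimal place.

3.1 mOsm/kg

Calculated osmolality = 2·Na + glucose/18 + urea
= 2·133 + 113/18 + 24.6
= 266 + 6.28 + 24.60
= 296.88 mOsm/kg ≈ 296.9 mOsm/kg
Osmolar gap = measured − calculated = 300 − 296.9 = 3.1 mOsm/kg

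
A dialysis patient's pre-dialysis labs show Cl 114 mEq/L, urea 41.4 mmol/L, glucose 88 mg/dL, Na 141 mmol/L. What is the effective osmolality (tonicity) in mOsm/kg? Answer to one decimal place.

286.9 mOsm/kg

Effective osmolality excludes urea (freely permeant across cell membranes):
2·Na + glucose/18
= 2·141 + 88/18
= 282 + 4.89
= 286.89 mOsm/kg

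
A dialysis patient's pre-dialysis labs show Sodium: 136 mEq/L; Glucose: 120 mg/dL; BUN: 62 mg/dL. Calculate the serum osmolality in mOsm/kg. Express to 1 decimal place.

300.8 mOsm/kg

Calculated osmolality = 2·Na + glucose/18 + BUN/2.8
= 2·136 + 120/18 + 62/2.8
= 272 + 6.67 + 22.14
= 300.81 mOsm/kg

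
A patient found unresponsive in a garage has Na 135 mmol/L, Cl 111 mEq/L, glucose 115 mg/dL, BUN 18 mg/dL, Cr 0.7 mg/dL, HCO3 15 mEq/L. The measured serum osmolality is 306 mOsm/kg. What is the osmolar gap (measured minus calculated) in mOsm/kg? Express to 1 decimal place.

Calculated osmolality = 2·Na + glucose/18 + BUN/2.8
= 2·135 + 115/18 + 18/2.8
= 270 + 6.39 + 6.43
= 282.82 mOsm/kg ≈ 282.8 mOsm/kg
Osmolar gap = measured − calculated = 306 − 282.8 = 23.2 mOsm/kg

23.2 mOsm/kg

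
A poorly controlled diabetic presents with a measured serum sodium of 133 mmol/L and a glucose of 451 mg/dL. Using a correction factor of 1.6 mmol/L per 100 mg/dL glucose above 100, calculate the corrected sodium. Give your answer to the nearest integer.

139 mmol/L

Corrected Na = measured Na + 1.6 · (glucose − 100)/100
= 133 + 1.6 · (451 − 100)/100
= 133 + 5.6
= 138.6 mmol/L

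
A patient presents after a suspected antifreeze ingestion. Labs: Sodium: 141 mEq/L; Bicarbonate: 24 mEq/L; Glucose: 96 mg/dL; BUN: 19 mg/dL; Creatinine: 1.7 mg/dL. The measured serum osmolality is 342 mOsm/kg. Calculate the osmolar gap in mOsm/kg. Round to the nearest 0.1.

47.9 mOsm/kg

Calculated osmolality = 2·Na + glucose/18 + BUN/2.8
= 2·141 + 96/18 + 19/2.8
= 282 + 5.33 + 6.79
= 294.12 mOsm/kg ≈ 294.1 mOsm/kg
Osmolar gap = measured − calculated = 342 − 294.1 = 47.9 mOsm/kg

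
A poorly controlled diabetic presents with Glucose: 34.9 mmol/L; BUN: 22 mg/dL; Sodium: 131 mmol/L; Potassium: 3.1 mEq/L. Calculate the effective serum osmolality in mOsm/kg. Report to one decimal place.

Effective osmolality excludes urea (freely permeant across cell membranes):
2·Na + glucose
= 2·131 + 34.9
= 262 + 34.9
= 296.9 mOsm/kg

296.9 mOsm/kg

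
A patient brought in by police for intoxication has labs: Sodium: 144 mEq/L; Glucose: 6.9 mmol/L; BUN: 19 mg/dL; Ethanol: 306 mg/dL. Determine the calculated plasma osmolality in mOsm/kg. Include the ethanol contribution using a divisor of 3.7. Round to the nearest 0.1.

Calculated osmolality = 2·Na + glucose + BUN/2.8 + ethanol/3.7
= 2·144 + 6.9 + 19/2.8 + 306/3.7
= 288 + 6.90 + 6.79 + 82.70
= 384.39 mOsm/kg

384.4 mOsm/kg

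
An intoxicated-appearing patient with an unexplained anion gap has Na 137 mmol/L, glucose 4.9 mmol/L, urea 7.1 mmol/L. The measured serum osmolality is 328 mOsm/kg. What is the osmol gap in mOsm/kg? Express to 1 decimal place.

42.0 mOsm/kg

Calculated osmolality = 2·Na + glucose + urea
= 2·137 + 4.9 + 7.1
= 274 + 4.90 + 7.10
= 286 mOsm/kg ≈ 286.0 mOsm/kg
Osmolar gap = measured − calculated = 328 − 286.0 = 42.0 mOsm/kg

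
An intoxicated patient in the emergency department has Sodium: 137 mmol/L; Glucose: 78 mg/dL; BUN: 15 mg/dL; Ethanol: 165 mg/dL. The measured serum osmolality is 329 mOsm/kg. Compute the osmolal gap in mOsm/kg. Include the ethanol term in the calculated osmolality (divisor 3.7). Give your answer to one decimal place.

Calculated osmolality = 2·Na + glucose/18 + BUN/2.8 + ethanol/3.7
= 2·137 + 78/18 + 15/2.8 + 165/3.7
= 274 + 4.33 + 5.36 + 44.59
= 328.28 mOsm/kg ≈ 328.3 mOsm/kg
Osmolar gap = measured − calculated = 329 − 328.3 = 0.7 mOsm/kg

0.7 mOsm/kg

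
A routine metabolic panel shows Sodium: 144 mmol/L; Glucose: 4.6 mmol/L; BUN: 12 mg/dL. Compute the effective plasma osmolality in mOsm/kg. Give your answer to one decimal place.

Effective osmolality excludes urea (freely permeant across cell membranes):
2·Na + glucose
= 2·144 + 4.6
= 288 + 4.6
= 292.6 mOsm/kg

292.6 mOsm/kg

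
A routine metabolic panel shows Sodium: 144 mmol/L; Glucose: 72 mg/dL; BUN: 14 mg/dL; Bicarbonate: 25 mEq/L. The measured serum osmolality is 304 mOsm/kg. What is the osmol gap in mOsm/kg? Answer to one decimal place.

7.0 mOsm/kg

Calculated osmolality = 2·Na + glucose/18 + BUN/2.8
= 2·144 + 72/18 + 14/2.8
= 288 + 4 + 5
= 297 mOsm/kg ≈ 297.0 mOsm/kg
Osmolar gap = measured − calculated = 304 − 297.0 = 7.0 mOsm/kg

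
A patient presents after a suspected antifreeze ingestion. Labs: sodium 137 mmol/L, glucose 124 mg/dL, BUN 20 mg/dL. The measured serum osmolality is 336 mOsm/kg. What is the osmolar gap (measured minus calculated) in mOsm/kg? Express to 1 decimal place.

48.0 mOsm/kg

Calculated osmolality = 2·Na + glucose/18 + BUN/2.8
= 2·137 + 124/18 + 20/2.8
= 274 + 6.89 + 7.14
= 288.03 mOsm/kg ≈ 288.0 mOsm/kg
Osmolar gap = measured − calculated = 336 − 288.0 = 48.0 mOsm/kg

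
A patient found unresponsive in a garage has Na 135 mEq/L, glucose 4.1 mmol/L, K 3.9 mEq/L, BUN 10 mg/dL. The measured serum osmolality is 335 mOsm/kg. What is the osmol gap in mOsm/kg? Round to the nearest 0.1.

57.3 mOsm/kg

Calculated osmolality = 2·Na + glucose + BUN/2.8
= 2·135 + 4.1 + 10/2.8
= 270 + 4.10 + 3.57
= 277.67 mOsm/kg ≈ 277.7 mOsm/kg
Osmolar gap = measured − calculated = 335 − 277.7 = 57.3 mOsm/kg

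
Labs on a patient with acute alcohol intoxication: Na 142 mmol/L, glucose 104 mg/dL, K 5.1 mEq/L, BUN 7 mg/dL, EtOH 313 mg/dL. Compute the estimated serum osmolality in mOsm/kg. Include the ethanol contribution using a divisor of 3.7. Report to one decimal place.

Calculated osmolality = 2·Na + glucose/18 + BUN/2.8 + ethanol/3.7
= 2·142 + 104/18 + 7/2.8 + 313/3.7
= 284 + 5.78 + 2.50 + 84.59
= 376.87 mOsm/kg

376.9 mOsm/kg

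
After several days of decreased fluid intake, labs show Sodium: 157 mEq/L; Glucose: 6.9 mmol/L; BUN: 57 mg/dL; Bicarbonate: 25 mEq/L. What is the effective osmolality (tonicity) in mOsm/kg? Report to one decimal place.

320.9 mOsm/kg

Effective osmolality excludes urea (freely permeant across cell membranes):
2·Na + glucose
= 2·157 + 6.9
= 314 + 6.9
= 320.9 mOsm/kg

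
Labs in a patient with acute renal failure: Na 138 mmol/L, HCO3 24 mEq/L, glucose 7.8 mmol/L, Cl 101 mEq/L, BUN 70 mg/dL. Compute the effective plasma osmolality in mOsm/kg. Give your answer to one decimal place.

283.8 mOsm/kg

Effective osmolality excludes urea (freely permeant across cell membranes):
2·Na + glucose
= 2·138 + 7.8
= 276 + 7.8
= 283.8 mOsm/kg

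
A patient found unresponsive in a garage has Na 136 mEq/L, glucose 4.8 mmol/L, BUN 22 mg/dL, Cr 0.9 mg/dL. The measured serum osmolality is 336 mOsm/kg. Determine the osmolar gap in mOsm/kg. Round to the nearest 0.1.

51.3 mOsm/kg

Calculated osmolality = 2·Na + glucose + BUN/2.8
= 2·136 + 4.8 + 22/2.8
= 272 + 4.80 + 7.86
= 284.66 mOsm/kg ≈ 284.7 mOsm/kg
Osmolar gap = measured − calculated = 336 − 284.7 = 51.3 mOsm/kg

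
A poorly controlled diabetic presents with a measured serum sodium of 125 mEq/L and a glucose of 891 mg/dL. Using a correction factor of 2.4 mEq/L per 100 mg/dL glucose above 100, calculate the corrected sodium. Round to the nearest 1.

Corrected Na = measured Na + 2.4 · (glucose − 100)/100
= 125 + 2.4 · (891 − 100)/100
= 125 + 19
= 144 mEq/L

144 mEq/L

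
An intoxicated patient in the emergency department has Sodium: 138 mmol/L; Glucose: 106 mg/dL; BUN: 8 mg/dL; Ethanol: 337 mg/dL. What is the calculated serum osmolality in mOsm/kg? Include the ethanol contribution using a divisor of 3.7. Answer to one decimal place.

375.8 mOsm/kg

Calculated osmolality = 2·Na + glucose/18 + BUN/2.8 + ethanol/3.7
= 2·138 + 106/18 + 8/2.8 + 337/3.7
= 276 + 5.89 + 2.86 + 91.08
= 375.83 mOsm/kg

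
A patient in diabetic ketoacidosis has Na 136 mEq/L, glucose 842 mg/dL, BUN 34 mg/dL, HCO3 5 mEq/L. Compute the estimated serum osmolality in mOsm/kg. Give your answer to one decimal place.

330.9 mOsm/kg

Calculated osmolality = 2·Na + glucose/18 + BUN/2.8
= 2·136 + 842/18 + 34/2.8
= 272 + 46.78 + 12.14
= 330.92 mOsm/kg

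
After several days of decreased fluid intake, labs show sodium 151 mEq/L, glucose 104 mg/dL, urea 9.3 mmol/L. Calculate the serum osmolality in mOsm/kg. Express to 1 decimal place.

317.1 mOsm/kg

Calculated osmolality = 2·Na + glucose/18 + urea
= 2·151 + 104/18 + 9.3
= 302 + 5.78 + 9.30
= 317.08 mOsm/kg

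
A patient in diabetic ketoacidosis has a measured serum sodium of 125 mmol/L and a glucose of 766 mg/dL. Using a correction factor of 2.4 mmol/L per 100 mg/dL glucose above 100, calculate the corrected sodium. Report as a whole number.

141 mmol/L

Corrected Na = measured Na + 2.4 · (glucose − 100)/100
= 125 + 2.4 · (766 − 100)/100
= 125 + 16
= 141 mmol/L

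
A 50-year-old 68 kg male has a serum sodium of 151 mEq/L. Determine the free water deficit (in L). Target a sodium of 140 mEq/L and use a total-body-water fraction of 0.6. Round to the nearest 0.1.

TBW = 0.6 · 68 = 40.8 L
Free water deficit = TBW · (Na/140 − 1)
= 40.8 · (151/140 − 1)
= 40.8 · 0.0786
= 3.21 L

3.2 L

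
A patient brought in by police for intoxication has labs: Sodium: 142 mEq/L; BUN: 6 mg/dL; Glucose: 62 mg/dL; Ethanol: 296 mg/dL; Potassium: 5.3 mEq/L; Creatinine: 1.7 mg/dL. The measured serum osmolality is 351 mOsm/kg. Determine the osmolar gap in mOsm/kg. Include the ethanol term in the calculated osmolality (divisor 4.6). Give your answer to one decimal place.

Calculated osmolality = 2·Na + glucose/18 + BUN/2.8 + ethanol/4.6
= 2·142 + 62/18 + 6/2.8 + 296/4.6
= 284 + 3.44 + 2.14 + 64.35
= 353.93 mOsm/kg ≈ 353.9 mOsm/kg
Osmolar gap = measured − calculated = 351 − 353.9 = -2.9 mOsm/kg

-2.9 mOsm/kg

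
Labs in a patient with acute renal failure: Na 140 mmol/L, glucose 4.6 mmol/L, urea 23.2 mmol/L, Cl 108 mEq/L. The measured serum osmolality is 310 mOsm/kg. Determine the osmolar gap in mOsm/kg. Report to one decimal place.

2.2 mOsm/kg

Calculated osmolality = 2·Na + glucose + urea
= 2·140 + 4.6 + 23.2
= 280 + 4.60 + 23.20
= 307.8 mOsm/kg ≈ 307.8 mOsm/kg
Osmolar gap = measured − calculated = 310 − 307.8 = 2.2 mOsm/kg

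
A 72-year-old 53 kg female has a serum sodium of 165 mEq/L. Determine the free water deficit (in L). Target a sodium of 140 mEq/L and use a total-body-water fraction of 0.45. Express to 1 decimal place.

TBW = 0.45 · 53 = 23.85 L
Free water deficit = TBW · (Na/140 − 1)
= 23.85 · (165/140 − 1)
= 23.85 · 0.1786
= 4.26 L

4.3 L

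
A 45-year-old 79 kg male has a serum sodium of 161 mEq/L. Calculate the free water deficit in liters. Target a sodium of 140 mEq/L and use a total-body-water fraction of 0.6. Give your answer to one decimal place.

7.1 L

TBW = 0.6 · 79 = 47.4 L
Free water deficit = TBW · (Na/140 − 1)
= 47.4 · (161/140 − 1)
= 47.4 · 0.15
= 7.11 L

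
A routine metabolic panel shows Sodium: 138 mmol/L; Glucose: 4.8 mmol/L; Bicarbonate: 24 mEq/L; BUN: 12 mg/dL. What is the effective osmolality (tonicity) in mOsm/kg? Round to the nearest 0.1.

Effective osmolality excludes urea (freely permeant across cell membranes):
2·Na + glucose
= 2·138 + 4.8
= 276 + 4.8
= 280.8 mOsm/kg

280.8 mOsm/kg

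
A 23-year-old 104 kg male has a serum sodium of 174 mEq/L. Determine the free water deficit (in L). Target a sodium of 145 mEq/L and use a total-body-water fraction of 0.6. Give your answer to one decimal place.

TBW = 0.6 · 104 = 62.4 L
Free water deficit = TBW · (Na/145 − 1)
= 62.4 · (174/145 − 1)
= 62.4 · 0.2
= 12.48 L

12.5 L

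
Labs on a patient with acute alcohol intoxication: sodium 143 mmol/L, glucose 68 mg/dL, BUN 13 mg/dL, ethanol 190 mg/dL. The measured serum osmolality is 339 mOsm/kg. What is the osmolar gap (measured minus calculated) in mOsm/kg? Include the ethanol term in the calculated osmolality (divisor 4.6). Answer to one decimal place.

3.3 mOsm/kg

Calculated osmolality = 2·Na + glucose/18 + BUN/2.8 + ethanol/4.6
= 2·143 + 68/18 + 13/2.8 + 190/4.6
= 286 + 3.78 + 4.64 + 41.30
= 335.72 mOsm/kg ≈ 335.7 mOsm/kg
Osmolar gap = measured − calculated = 339 − 335.7 = 3.3 mOsm/kg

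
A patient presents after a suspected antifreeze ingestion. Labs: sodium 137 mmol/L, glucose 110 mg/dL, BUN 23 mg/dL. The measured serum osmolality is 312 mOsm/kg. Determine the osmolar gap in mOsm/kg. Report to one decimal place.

23.7 mOsm/kg

Calculated osmolality = 2·Na + glucose/18 + BUN/2.8
= 2·137 + 110/18 + 23/2.8
= 274 + 6.11 + 8.21
= 288.32 mOsm/kg ≈ 288.3 mOsm/kg
Osmolar gap = measured − calculated = 312 − 288.3 = 23.7 mOsm/kg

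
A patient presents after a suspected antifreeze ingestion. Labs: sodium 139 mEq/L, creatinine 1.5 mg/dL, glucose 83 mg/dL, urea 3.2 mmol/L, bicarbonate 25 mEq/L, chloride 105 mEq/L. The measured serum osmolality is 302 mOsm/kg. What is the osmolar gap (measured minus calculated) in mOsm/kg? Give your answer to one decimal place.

Calculated osmolality = 2·Na + glucose/18 + urea
= 2·139 + 83/18 + 3.2
= 278 + 4.61 + 3.20
= 285.81 mOsm/kg ≈ 285.8 mOsm/kg
Osmolar gap = measured − calculated = 302 − 285.8 = 16.2 mOsm/kg

16.2 mOsm/kg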